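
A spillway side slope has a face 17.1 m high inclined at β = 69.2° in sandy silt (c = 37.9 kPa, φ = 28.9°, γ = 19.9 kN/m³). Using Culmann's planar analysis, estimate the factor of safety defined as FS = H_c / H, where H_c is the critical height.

FS = 1.54

H_c = (4c/γ) · sinβ cosφ / [1 − cos(β − φ)]
    = (4·37.9/19.9) · sin69.2°·cos28.9° / [1 − cos40.3°]
    = 7.618 · 0.8184 / 0.2373 = 26.27 m
FS = H_c / H = 26.27 / 17.1 = 1.536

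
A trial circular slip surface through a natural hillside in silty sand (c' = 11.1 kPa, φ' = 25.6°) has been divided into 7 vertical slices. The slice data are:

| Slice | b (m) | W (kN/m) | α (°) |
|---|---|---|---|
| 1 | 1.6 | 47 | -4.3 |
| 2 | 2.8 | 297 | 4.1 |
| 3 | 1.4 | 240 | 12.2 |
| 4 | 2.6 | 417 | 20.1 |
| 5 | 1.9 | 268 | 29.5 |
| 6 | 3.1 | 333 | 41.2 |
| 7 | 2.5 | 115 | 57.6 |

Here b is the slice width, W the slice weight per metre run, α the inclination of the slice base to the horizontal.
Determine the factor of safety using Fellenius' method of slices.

FS = 1.43

Ordinary method of slices: FS = Σ[c'·Δl_i + (W_i cosα_i)·tanφ'] / Σ W_i sinα_i, with Δl_i = b_i / cosα_i.
Slice 1: Δl = 1.6/cos(-4.3°) = 1.605 m; N'_1 = 47·cos(-4.3°) = 46.9; c'Δl = 17.81; W sinα = -3.5
Slice 2: Δl = 2.8/cos4.1° = 2.807 m; N'_2 = 297·cos4.1° = 296.2; c'Δl = 31.16; W sinα = 21.2
Slice 3: Δl = 1.4/cos12.2° = 1.432 m; N'_3 = 240·cos12.2° = 234.6; c'Δl = 15.90; W sinα = 50.7
Slice 4: Δl = 2.6/cos20.1° = 2.769 m; N'_4 = 417·cos20.1° = 391.6; c'Δl = 30.73; W sinα = 143.3
Slice 5: Δl = 1.9/cos29.5° = 2.183 m; N'_5 = 268·cos29.5° = 233.3; c'Δl = 24.23; W sinα = 132.0
Slice 6: Δl = 3.1/cos41.2° = 4.120 m; N'_6 = 333·cos41.2° = 250.6; c'Δl = 45.73; W sinα = 219.3
Slice 7: Δl = 2.5/cos57.6° = 4.666 m; N'_7 = 115·cos57.6° = 61.6; c'Δl = 51.79; W sinα = 97.1
Σc'Δl = 217.4 kN/m; ΣN' = 1514.7 kN/m; ΣW sinα = 660.1 kN/m
Resisting = 217.4 + 1514.7·tan25.6° = 217.4 + 725.7 = 943.1 kN/m
FS = 943.1 / 660.1 = 1.429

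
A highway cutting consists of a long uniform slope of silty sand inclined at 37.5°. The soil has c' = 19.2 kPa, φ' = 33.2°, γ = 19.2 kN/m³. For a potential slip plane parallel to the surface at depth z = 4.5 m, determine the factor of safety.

For an infinite slope with a slip plane parallel to the surface (no pore pressure): FS = [c' + γz cos²β tanφ'] / [γz sinβ cosβ].
γz = 19.2·4.5 = 86.40 kN/m²
Numerator = 19.2 + 86.40·cos²37.5°·tan33.2° = 19.2 + 86.40·0.6294·0.6544 = 54.786 kPa
Denominator = 86.40·sin37.5°·cos37.5° = 86.40·0.6088·0.7934 = 41.728 kPa
FS = 54.786 / 41.728 = 1.313

FS = 1.31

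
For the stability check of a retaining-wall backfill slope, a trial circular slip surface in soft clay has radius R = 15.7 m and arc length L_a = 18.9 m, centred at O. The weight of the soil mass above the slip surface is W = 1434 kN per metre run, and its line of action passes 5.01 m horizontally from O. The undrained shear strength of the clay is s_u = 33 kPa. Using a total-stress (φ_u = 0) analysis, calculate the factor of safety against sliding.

FS = 1.36

Taking moments about the centre O, the resisting moment is provided by the undrained shear strength acting along the arc:
M_R = s_u·L_a·R = 33·18.90·15.7 = 9792.1 kN·m/m
M_D = W·d = 1434·5.01 = 7184.3 kN·m/m
FS = M_R / M_D = 9792.1 / 7184.3 = 1.363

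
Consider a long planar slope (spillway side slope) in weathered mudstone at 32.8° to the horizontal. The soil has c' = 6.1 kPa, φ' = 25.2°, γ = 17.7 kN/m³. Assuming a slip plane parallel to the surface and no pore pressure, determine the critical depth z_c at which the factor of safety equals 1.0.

Setting FS = 1.00 in FS = [c' + γz cos²β tanφ'] / [γz sinβ cosβ] and solving for z:
z = c' / [γ cosβ (FS·sinβ − cosβ·tanφ')]
  = 6.1 / [17.7·cos32.8°·(1.00·sin32.8° − cos32.8°·tan25.2°)]
  = 6.1 / [17.7·0.8406·(1.00·0.5417 − 0.8406·0.4706)]
  = 6.1 / 2.1747 = 2.805 m

z_c = 2.81 m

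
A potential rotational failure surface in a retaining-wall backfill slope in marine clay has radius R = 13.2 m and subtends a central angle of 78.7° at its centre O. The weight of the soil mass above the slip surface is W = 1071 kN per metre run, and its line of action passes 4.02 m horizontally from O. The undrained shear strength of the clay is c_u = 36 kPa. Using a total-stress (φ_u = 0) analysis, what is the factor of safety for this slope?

FS = 2.00

Taking moments about the centre O, the resisting moment is provided by the undrained shear strength acting along the arc:
Arc length L_a = R·θ = 13.2·(78.7°·π/180) = 13.2·1.3736 = 18.13 m
M_R = c_u·L_a·R = 36·18.13·13.2 = 8615.9 kN·m/m
M_D = W·d = 1071·4.02 = 4305.4 kN·m/m
FS = M_R / M_D = 8615.9 / 4305.4 = 2.001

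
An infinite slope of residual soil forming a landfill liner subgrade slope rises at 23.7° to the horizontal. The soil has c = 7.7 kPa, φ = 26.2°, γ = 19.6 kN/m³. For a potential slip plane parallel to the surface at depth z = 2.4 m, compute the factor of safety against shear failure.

For an infinite slope with a slip plane parallel to the surface (no pore pressure): FS = [c + γz cos²β tanφ] / [γz sinβ cosβ].
γz = 19.6·2.4 = 47.04 kN/m²
Numerator = 7.7 + 47.04·cos²23.7°·tan26.2° = 7.7 + 47.04·0.8384·0.4921 = 27.107 kPa
Denominator = 47.04·sin23.7°·cos23.7° = 47.04·0.4019·0.9157 = 17.313 kPa
FS = 27.107 / 17.313 = 1.566

FS = 1.57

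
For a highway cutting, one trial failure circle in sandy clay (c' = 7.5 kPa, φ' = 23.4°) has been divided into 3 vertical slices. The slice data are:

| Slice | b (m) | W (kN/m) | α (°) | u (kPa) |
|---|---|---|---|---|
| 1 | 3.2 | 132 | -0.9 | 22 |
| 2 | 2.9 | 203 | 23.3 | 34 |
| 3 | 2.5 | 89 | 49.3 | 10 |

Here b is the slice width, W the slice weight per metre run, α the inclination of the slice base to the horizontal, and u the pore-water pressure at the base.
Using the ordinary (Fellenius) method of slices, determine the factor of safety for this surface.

Ordinary method of slices: FS = Σ[c'·Δl_i + (W_i cosα_i − u_i·Δl_i)·tanφ'] / Σ W_i sinα_i, with Δl_i = b_i / cosα_i.
Slice 1: Δl = 3.2/cos(-0.9°) = 3.200 m; N'_1 = 132·cos(-0.9°) − 22·3.200 = 61.6; c'Δl = 24.00; W sinα = -2.1
Slice 2: Δl = 2.9/cos23.3° = 3.158 m; N'_2 = 203·cos23.3° − 34·3.158 = 79.1; c'Δl = 23.68; W sinα = 80.3
Slice 3: Δl = 2.5/cos49.3° = 3.834 m; N'_3 = 89·cos49.3° − 10·3.834 = 19.7; c'Δl = 28.75; W sinα = 67.5
Σc'Δl = 76.4 kN/m; ΣN' = 160.4 kN/m; ΣW sinα = 145.7 kN/m
Resisting = 76.4 + 160.4·tan23.4° = 76.4 + 69.4 = 145.8 kN/m
FS = 145.8 / 145.7 = 1.001

FS = 1.00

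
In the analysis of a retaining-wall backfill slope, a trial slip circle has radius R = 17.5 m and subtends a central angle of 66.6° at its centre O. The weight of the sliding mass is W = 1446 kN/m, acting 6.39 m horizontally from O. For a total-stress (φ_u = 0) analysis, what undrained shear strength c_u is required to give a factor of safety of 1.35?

c_u = 35.0 kPa

FS = c_u·L_a·R / (W·d), so c_u = FS·W·d / (L_a·R).
Arc length L_a = R·θ = 17.5·(66.6°·π/180) = 17.5·1.1624 = 20.34 m
c_u = 1.35·1446·6.39 / (20.34·17.5) = 12473.9 / 355.98 = 35.04 kPa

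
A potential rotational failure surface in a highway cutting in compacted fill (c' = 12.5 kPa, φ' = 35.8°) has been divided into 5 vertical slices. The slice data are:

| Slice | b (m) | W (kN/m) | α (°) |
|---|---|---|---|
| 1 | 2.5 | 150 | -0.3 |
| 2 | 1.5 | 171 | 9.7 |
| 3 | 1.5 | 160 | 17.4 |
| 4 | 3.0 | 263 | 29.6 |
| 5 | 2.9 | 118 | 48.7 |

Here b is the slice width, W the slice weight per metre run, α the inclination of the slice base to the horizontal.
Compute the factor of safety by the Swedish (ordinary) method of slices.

FS = 2.48

Ordinary method of slices: FS = Σ[c'·Δl_i + (W_i cosα_i)·tanφ'] / Σ W_i sinα_i, with Δl_i = b_i / cosα_i.
Slice 1: Δl = 2.5/cos(-0.3°) = 2.500 m; N'_1 = 150·cos(-0.3°) = 150.0; c'Δl = 31.25; W sinα = -0.8
Slice 2: Δl = 1.5/cos9.7° = 1.522 m; N'_2 = 171·cos9.7° = 168.6; c'Δl = 19.02; W sinα = 28.8
Slice 3: Δl = 1.5/cos17.4° = 1.572 m; N'_3 = 160·cos17.4° = 152.7; c'Δl = 19.65; W sinα = 47.8
Slice 4: Δl = 3.0/cos29.6° = 3.450 m; N'_4 = 263·cos29.6° = 228.7; c'Δl = 43.13; W sinα = 129.9
Slice 5: Δl = 2.9/cos48.7° = 4.394 m; N'_5 = 118·cos48.7° = 77.9; c'Δl = 54.92; W sinα = 88.6
Σc'Δl = 168.0 kN/m; ΣN' = 777.8 kN/m; ΣW sinα = 294.4 kN/m
Resisting = 168.0 + 777.8·tan35.8° = 168.0 + 561.0 = 728.9 kN/m
FS = 728.9 / 294.4 = 2.476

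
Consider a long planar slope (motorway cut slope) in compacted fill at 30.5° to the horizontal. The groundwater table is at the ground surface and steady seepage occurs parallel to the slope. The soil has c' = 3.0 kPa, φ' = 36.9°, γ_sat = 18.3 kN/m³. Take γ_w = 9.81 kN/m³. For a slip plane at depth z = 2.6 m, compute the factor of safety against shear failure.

With seepage parallel to the slope and the water table at the surface, the effective normal stress on the slip plane uses the buoyant unit weight γ' = γ_sat − γ_w while the driving shear stress uses γ_sat:
FS = [c' + γ' z cos²β tanφ'] / [γ_sat z sinβ cosβ]
γ' = 18.3 − 9.81 = 8.49 kN/m³
Numerator = 3.0 + 8.49·2.6·cos²30.5°·tan36.9° = 3.0 + 8.49·2.6·0.7424·0.7508 = 15.304 kPa
Denominator = 18.3·2.6·sin30.5°·cos30.5° = 18.3·2.6·0.5075·0.8616 = 20.807 kPa
FS = 15.304 / 20.807 = 0.736

FS = 0.74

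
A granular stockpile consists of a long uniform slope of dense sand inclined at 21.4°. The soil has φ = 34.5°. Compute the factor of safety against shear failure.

FS = 1.75

For a dry cohesionless infinite slope the factor of safety is FS = tanφ / tanβ.
FS = tan34.5° / tan21.4° = 0.6873 / 0.3919 = 1.754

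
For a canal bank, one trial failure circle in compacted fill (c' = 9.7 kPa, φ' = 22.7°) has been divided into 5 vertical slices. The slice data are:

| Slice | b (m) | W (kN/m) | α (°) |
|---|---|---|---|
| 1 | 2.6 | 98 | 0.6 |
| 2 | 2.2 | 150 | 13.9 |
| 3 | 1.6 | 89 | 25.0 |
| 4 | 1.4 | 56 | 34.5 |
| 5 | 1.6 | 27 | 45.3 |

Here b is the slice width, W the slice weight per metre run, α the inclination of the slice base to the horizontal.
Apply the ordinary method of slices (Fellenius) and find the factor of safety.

Ordinary method of slices: FS = Σ[c'·Δl_i + (W_i cosα_i)·tanφ'] / Σ W_i sinα_i, with Δl_i = b_i / cosα_i.
Slice 1: Δl = 2.6/cos0.6° = 2.600 m; N'_1 = 98·cos0.6° = 98.0; c'Δl = 25.22; W sinα = 1.0
Slice 2: Δl = 2.2/cos13.9° = 2.266 m; N'_2 = 150·cos13.9° = 145.6; c'Δl = 21.98; W sinα = 36.0
Slice 3: Δl = 1.6/cos25.0° = 1.765 m; N'_3 = 89·cos25.0° = 80.7; c'Δl = 17.12; W sinα = 37.6
Slice 4: Δl = 1.4/cos34.5° = 1.699 m; N'_4 = 56·cos34.5° = 46.2; c'Δl = 16.48; W sinα = 31.7
Slice 5: Δl = 1.6/cos45.3° = 2.275 m; N'_5 = 27·cos45.3° = 19.0; c'Δl = 22.06; W sinα = 19.2
Σc'Δl = 102.9 kN/m; ΣN' = 389.4 kN/m; ΣW sinα = 125.6 kN/m
Resisting = 102.9 + 389.4·tan22.7° = 102.9 + 162.9 = 265.8 kN/m
FS = 265.8 / 125.6 = 2.116

FS = 2.12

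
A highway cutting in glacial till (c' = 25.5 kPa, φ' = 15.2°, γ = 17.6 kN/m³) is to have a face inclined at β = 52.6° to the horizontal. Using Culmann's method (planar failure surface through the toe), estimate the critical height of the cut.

Culmann's analysis gives the critical failure plane at α_cr = (β + φ')/2 = (52.6 + 15.2)/2 = 33.9°, and the critical height
H_c = (4c'/γ) · sinβ cosφ' / [1 − cos(β − φ')]
    = (4·25.5/17.6) · sin52.6°·cos15.2° / [1 − cos(37.4°)]
    = 5.795 · 0.7944·0.9650 / [1 − 0.7944]
    = 5.795 · 0.7666 / 0.2056
    = 21.61 m

H_c = 21.61 m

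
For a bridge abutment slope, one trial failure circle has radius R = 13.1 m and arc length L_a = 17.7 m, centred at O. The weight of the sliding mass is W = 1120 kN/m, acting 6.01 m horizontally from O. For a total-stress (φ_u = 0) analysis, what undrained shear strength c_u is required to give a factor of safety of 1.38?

c_u = 40.1 kPa

FS = c_u·L_a·R / (W·d), so c_u = FS·W·d / (L_a·R).
c_u = 1.38·1120·6.01 / (17.70·13.1) = 9289.1 / 231.87 = 40.06 kPa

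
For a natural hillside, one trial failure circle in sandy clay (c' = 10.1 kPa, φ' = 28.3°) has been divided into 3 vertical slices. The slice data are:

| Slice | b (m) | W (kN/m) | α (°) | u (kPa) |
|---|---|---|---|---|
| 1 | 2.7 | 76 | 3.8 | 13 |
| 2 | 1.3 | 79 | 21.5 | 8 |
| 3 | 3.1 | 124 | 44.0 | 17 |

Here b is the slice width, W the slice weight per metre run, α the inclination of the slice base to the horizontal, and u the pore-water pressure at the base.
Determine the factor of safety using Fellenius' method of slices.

FS = 1.24

Ordinary method of slices: FS = Σ[c'·Δl_i + (W_i cosα_i − u_i·Δl_i)·tanφ'] / Σ W_i sinα_i, with Δl_i = b_i / cosα_i.
Slice 1: Δl = 2.7/cos3.8° = 2.706 m; N'_1 = 76·cos3.8° − 13·2.706 = 40.7; c'Δl = 27.33; W sinα = 5.0
Slice 2: Δl = 1.3/cos21.5° = 1.397 m; N'_2 = 79·cos21.5° − 8·1.397 = 62.3; c'Δl = 14.11; W sinα = 29.0
Slice 3: Δl = 3.1/cos44.0° = 4.310 m; N'_3 = 124·cos44.0° − 17·4.310 = 15.9; c'Δl = 43.53; W sinα = 86.1
Σc'Δl = 85.0 kN/m; ΣN' = 118.9 kN/m; ΣW sinα = 120.1 kN/m
Resisting = 85.0 + 118.9·tan28.3° = 85.0 + 64.0 = 149.0 kN/m
FS = 149.0 / 120.1 = 1.240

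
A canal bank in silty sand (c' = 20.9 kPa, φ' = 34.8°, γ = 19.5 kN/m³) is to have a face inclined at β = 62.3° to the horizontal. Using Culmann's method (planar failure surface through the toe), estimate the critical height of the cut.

H_c = 27.59 m

Culmann's analysis gives the critical failure plane at α_cr = (β + φ')/2 = (62.3 + 34.8)/2 = 48.5°, and the critical height
H_c = (4c'/γ) · sinβ cosφ' / [1 − cos(β − φ')]
    = (4·20.9/19.5) · sin62.3°·cos34.8° / [1 − cos(27.5°)]
    = 4.287 · 0.8854·0.8211 / [1 − 0.8870]
    = 4.287 · 0.7270 / 0.1130
    = 27.59 m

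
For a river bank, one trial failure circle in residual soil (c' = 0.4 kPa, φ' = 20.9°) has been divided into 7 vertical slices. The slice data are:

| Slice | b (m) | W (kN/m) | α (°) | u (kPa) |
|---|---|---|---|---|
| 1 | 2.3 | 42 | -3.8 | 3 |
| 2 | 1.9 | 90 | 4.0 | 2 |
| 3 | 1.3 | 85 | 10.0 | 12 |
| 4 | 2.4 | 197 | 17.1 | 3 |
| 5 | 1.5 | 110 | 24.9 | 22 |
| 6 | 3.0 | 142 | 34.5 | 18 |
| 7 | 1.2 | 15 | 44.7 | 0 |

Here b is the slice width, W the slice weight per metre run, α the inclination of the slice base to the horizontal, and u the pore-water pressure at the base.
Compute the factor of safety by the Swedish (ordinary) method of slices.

FS = 0.91

Ordinary method of slices: FS = Σ[c'·Δl_i + (W_i cosα_i − u_i·Δl_i)·tanφ'] / Σ W_i sinα_i, with Δl_i = b_i / cosα_i.
Slice 1: Δl = 2.3/cos(-3.8°) = 2.305 m; N'_1 = 42·cos(-3.8°) − 3·2.305 = 35.0; c'Δl = 0.92; W sinα = -2.8
Slice 2: Δl = 1.9/cos4.0° = 1.905 m; N'_2 = 90·cos4.0° − 2·1.905 = 86.0; c'Δl = 0.76; W sinα = 6.3
Slice 3: Δl = 1.3/cos10.0° = 1.320 m; N'_3 = 85·cos10.0° − 12·1.320 = 67.9; c'Δl = 0.53; W sinα = 14.8
Slice 4: Δl = 2.4/cos17.1° = 2.511 m; N'_4 = 197·cos17.1° − 3·2.511 = 180.8; c'Δl = 1.00; W sinα = 57.9
Slice 5: Δl = 1.5/cos24.9° = 1.654 m; N'_5 = 110·cos24.9° − 22·1.654 = 63.4; c'Δl = 0.66; W sinα = 46.3
Slice 6: Δl = 3.0/cos34.5° = 3.640 m; N'_6 = 142·cos34.5° − 18·3.640 = 51.5; c'Δl = 1.46; W sinα = 80.4
Slice 7: Δl = 1.2/cos44.7° = 1.688 m; N'_7 = 15·cos44.7° − 0·1.688 = 10.7; c'Δl = 0.68; W sinα = 10.6
Σc'Δl = 6.0 kN/m; ΣN' = 495.1 kN/m; ΣW sinα = 213.5 kN/m
Resisting = 6.0 + 495.1·tan20.9° = 6.0 + 189.1 = 195.1 kN/m
FS = 195.1 / 213.5 = 0.914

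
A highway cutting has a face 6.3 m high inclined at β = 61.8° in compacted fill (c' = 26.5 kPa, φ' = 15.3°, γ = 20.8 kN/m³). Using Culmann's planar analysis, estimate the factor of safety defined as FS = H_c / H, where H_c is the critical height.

H_c = (4c'/γ) · sinβ cosφ' / [1 − cos(β − φ')]
    = (4·26.5/20.8) · sin61.8°·cos15.3° / [1 − cos46.5°]
    = 5.096 · 0.8501 / 0.3116 = 13.90 m
FS = H_c / H = 13.90 / 6.3 = 2.206

FS = 2.21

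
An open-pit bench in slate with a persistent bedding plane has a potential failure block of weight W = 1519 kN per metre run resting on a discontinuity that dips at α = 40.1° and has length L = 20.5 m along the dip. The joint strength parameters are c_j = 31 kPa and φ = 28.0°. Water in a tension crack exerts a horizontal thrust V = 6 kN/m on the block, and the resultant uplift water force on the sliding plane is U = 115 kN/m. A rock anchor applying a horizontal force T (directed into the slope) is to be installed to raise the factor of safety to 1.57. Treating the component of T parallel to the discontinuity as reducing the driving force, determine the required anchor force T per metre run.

T = 229 kN/m

Resolving forces along and normal to the sliding plane, with the horizontal anchor force T adding T·sinα to the effective normal force and T·cosα acting up the plane against the driving force:
FS = [c_jL + (W cosα − U − V sinα + T sinα) tanφ] / [W sinα + V cosα − T cosα]
Without the anchor: N' = 1043.1 kN/m, driving T_d = 983.0 kN/m, resisting R = 31·20.5 + 1043.1·tan28.0° = 1190.1 kN/m, FS = 1.21.
Setting FS = 1.57 and solving for T:
1.57·(983.0 − T cos40.1°) = 1190.1 + T sin40.1°·tan28.0°
T·(sin40.1°·tan28.0° + 1.57·cos40.1°) = 1.57·983.0 − 1190.1
T·(0.6441·0.5317 + 1.57·0.7649) = 1543.3 − 1190.1 = 353.2
T·1.5434 = 353.2
T = 228.9 kN/m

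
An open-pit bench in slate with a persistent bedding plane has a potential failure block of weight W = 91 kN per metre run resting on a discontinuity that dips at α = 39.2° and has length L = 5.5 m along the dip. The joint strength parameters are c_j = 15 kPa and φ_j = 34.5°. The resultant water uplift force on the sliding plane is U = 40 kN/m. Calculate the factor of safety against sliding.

Resolving the block weight along and normal to the plane and applying the Mohr–Coulomb strength on the joint:
N' = W cosα − U = 91·cos39.2° − 40 = 30.5 kN/m
Driving force T = W sinα = 91·sin39.2° = 57.5 kN/m
Resisting force R = c_j·L + N'·tanφ_j = 15·5.5 + 30.5·tan34.5° = 82.5 + 21.0 = 103.5 kN/m
FS = R / T = 103.5 / 57.5 = 1.799

FS = 1.80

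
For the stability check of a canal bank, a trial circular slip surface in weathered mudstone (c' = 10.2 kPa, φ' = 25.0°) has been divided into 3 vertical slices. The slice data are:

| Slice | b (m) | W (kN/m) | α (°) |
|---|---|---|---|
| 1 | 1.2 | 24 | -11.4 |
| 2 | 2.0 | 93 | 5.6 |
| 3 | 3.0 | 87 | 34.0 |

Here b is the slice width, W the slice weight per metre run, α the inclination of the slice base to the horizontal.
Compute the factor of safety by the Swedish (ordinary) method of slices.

FS = 2.98

Ordinary method of slices: FS = Σ[c'·Δl_i + (W_i cosα_i)·tanφ'] / Σ W_i sinα_i, with Δl_i = b_i / cosα_i.
Slice 1: Δl = 1.2/cos(-11.4°) = 1.224 m; N'_1 = 24·cos(-11.4°) = 23.5; c'Δl = 12.49; W sinα = -4.7
Slice 2: Δl = 2.0/cos5.6° = 2.010 m; N'_2 = 93·cos5.6° = 92.6; c'Δl = 20.50; W sinα = 9.1
Slice 3: Δl = 3.0/cos34.0° = 3.619 m; N'_3 = 87·cos34.0° = 72.1; c'Δl = 36.91; W sinα = 48.6
Σc'Δl = 69.9 kN/m; ΣN' = 188.2 kN/m; ΣW sinα = 53.0 kN/m
Resisting = 69.9 + 188.2·tan25.0° = 69.9 + 87.8 = 157.7 kN/m
FS = 157.7 / 53.0 = 2.976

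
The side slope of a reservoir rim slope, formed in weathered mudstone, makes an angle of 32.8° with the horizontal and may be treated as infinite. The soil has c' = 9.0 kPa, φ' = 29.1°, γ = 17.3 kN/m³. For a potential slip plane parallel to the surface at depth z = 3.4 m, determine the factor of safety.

For an infinite slope with a slip plane parallel to the surface (no pore pressure): FS = [c' + γz cos²β tanφ'] / [γz sinβ cosβ].
γz = 17.3·3.4 = 58.82 kN/m²
Numerator = 9.0 + 58.82·cos²32.8°·tan29.1° = 9.0 + 58.82·0.7066·0.5566 = 32.132 kPa
Denominator = 58.82·sin32.8°·cos32.8° = 58.82·0.5417·0.8406 = 26.783 kPa
FS = 32.132 / 26.783 = 1.200

FS = 1.20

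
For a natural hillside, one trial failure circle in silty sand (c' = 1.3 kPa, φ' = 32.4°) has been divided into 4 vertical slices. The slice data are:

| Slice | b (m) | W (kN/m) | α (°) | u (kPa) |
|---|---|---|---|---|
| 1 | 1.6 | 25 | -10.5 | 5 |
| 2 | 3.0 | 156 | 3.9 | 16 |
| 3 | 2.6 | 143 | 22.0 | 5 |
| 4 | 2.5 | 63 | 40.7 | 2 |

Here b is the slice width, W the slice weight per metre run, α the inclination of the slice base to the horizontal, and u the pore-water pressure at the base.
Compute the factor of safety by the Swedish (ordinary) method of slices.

FS = 1.93

Ordinary method of slices: FS = Σ[c'·Δl_i + (W_i cosα_i − u_i·Δl_i)·tanφ'] / Σ W_i sinα_i, with Δl_i = b_i / cosα_i.
Slice 1: Δl = 1.6/cos(-10.5°) = 1.627 m; N'_1 = 25·cos(-10.5°) − 5·1.627 = 16.4; c'Δl = 2.12; W sinα = -4.6
Slice 2: Δl = 3.0/cos3.9° = 3.007 m; N'_2 = 156·cos3.9° − 16·3.007 = 107.5; c'Δl = 3.91; W sinα = 10.6
Slice 3: Δl = 2.6/cos22.0° = 2.804 m; N'_3 = 143·cos22.0° − 5·2.804 = 118.6; c'Δl = 3.65; W sinα = 53.6
Slice 4: Δl = 2.5/cos40.7° = 3.298 m; N'_4 = 63·cos40.7° − 2·3.298 = 41.2; c'Δl = 4.29; W sinα = 41.1
Σc'Δl = 14.0 kN/m; ΣN' = 283.7 kN/m; ΣW sinα = 100.7 kN/m
Resisting = 14.0 + 283.7·tan32.4° = 14.0 + 180.0 = 194.0 kN/m
FS = 194.0 / 100.7 = 1.926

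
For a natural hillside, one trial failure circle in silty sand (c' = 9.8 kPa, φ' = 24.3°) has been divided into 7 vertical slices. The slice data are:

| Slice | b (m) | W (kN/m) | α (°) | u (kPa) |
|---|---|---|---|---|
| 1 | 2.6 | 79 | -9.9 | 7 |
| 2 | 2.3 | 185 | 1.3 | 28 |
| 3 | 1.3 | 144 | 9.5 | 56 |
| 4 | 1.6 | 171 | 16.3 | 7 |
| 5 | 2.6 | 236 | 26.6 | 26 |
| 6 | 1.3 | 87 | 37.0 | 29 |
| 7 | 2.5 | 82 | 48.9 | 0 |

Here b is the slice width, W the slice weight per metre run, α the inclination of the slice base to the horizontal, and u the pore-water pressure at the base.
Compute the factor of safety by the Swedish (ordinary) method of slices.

FS = 1.54

Ordinary method of slices: FS = Σ[c'·Δl_i + (W_i cosα_i − u_i·Δl_i)·tanφ'] / Σ W_i sinα_i, with Δl_i = b_i / cosα_i.
Slice 1: Δl = 2.6/cos(-9.9°) = 2.639 m; N'_1 = 79·cos(-9.9°) − 7·2.639 = 59.3; c'Δl = 25.87; W sinα = -13.6
Slice 2: Δl = 2.3/cos1.3° = 2.301 m; N'_2 = 185·cos1.3° − 28·2.301 = 120.5; c'Δl = 22.55; W sinα = 4.2
Slice 3: Δl = 1.3/cos9.5° = 1.318 m; N'_3 = 144·cos9.5° − 56·1.318 = 68.2; c'Δl = 12.92; W sinα = 23.8
Slice 4: Δl = 1.6/cos16.3° = 1.667 m; N'_4 = 171·cos16.3° − 7·1.667 = 152.5; c'Δl = 16.34; W sinα = 48.0
Slice 5: Δl = 2.6/cos26.6° = 2.908 m; N'_5 = 236·cos26.6° − 26·2.908 = 135.4; c'Δl = 28.50; W sinα = 105.7
Slice 6: Δl = 1.3/cos37.0° = 1.628 m; N'_6 = 87·cos37.0° − 29·1.628 = 22.3; c'Δl = 15.95; W sinα = 52.4
Slice 7: Δl = 2.5/cos48.9° = 3.803 m; N'_7 = 82·cos48.9° − 0·3.803 = 53.9; c'Δl = 37.27; W sinα = 61.8
Σc'Δl = 159.4 kN/m; ΣN' = 612.2 kN/m; ΣW sinα = 282.2 kN/m
Resisting = 159.4 + 612.2·tan24.3° = 159.4 + 276.4 = 435.8 kN/m
FS = 435.8 / 282.2 = 1.544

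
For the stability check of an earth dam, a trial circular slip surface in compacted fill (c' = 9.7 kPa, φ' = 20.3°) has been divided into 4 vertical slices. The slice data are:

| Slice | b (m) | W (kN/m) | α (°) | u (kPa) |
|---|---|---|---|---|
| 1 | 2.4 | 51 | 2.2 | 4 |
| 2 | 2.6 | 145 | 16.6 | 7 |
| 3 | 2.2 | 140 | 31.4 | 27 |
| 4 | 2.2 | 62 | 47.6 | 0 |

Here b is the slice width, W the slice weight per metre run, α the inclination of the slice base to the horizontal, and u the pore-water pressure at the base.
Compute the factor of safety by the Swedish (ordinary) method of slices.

FS = 1.23

Ordinary method of slices: FS = Σ[c'·Δl_i + (W_i cosα_i − u_i·Δl_i)·tanφ'] / Σ W_i sinα_i, with Δl_i = b_i / cosα_i.
Slice 1: Δl = 2.4/cos2.2° = 2.402 m; N'_1 = 51·cos2.2° − 4·2.402 = 41.4; c'Δl = 23.30; W sinα = 2.0
Slice 2: Δl = 2.6/cos16.6° = 2.713 m; N'_2 = 145·cos16.6° − 7·2.713 = 120.0; c'Δl = 26.32; W sinα = 41.4
Slice 3: Δl = 2.2/cos31.4° = 2.577 m; N'_3 = 140·cos31.4° − 27·2.577 = 49.9; c'Δl = 25.00; W sinα = 72.9
Slice 4: Δl = 2.2/cos47.6° = 3.263 m; N'_4 = 62·cos47.6° − 0·3.263 = 41.8; c'Δl = 31.65; W sinα = 45.8
Σc'Δl = 106.3 kN/m; ΣN' = 253.0 kN/m; ΣW sinα = 162.1 kN/m
Resisting = 106.3 + 253.0·tan20.3° = 106.3 + 93.6 = 199.9 kN/m
FS = 199.9 / 162.1 = 1.233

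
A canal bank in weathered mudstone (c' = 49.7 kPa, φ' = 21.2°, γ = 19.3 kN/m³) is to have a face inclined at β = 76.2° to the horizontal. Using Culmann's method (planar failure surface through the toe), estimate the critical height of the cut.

Culmann's analysis gives the critical failure plane at α_cr = (β + φ')/2 = (76.2 + 21.2)/2 = 48.7°, and the critical height
H_c = (4c'/γ) · sinβ cosφ' / [1 − cos(β − φ')]
    = (4·49.7/19.3) · sin76.2°·cos21.2° / [1 − cos(55.0°)]
    = 10.301 · 0.9711·0.9323 / [1 − 0.5736]
    = 10.301 · 0.9054 / 0.4264
    = 21.87 m

H_c = 21.87 m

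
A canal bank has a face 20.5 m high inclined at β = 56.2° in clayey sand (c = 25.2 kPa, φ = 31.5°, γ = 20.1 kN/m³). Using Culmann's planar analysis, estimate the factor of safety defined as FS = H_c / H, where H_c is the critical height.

FS = 1.89

H_c = (4c/γ) · sinβ cosφ / [1 − cos(β − φ)]
    = (4·25.2/20.1) · sin56.2°·cos31.5° / [1 − cos24.7°]
    = 5.015 · 0.7085 / 0.0915 = 38.84 m
FS = H_c / H = 38.84 / 20.5 = 1.894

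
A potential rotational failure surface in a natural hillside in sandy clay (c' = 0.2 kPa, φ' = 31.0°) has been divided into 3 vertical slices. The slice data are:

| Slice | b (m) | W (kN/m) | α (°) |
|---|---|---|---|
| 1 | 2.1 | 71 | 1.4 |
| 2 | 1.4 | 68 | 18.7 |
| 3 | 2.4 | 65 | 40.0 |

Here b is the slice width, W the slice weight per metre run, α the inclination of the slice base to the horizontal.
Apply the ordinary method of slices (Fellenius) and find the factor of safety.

Ordinary method of slices: FS = Σ[c'·Δl_i + (W_i cosα_i)·tanφ'] / Σ W_i sinα_i, with Δl_i = b_i / cosα_i.
Slice 1: Δl = 2.1/cos1.4° = 2.101 m; N'_1 = 71·cos1.4° = 71.0; c'Δl = 0.42; W sinα = 1.7
Slice 2: Δl = 1.4/cos18.7° = 1.478 m; N'_2 = 68·cos18.7° = 64.4; c'Δl = 0.30; W sinα = 21.8
Slice 3: Δl = 2.4/cos40.0° = 3.133 m; N'_3 = 65·cos40.0° = 49.8; c'Δl = 0.63; W sinα = 41.8
Σc'Δl = 1.3 kN/m; ΣN' = 185.2 kN/m; ΣW sinα = 65.3 kN/m
Resisting = 1.3 + 185.2·tan31.0° = 1.3 + 111.3 = 112.6 kN/m
FS = 112.6 / 65.3 = 1.724

FS = 1.72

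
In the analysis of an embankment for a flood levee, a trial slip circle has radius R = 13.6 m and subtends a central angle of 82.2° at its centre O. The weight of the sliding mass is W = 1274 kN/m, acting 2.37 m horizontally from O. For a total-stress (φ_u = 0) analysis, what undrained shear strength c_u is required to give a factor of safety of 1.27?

c_u = 14.5 kPa

FS = c_u·L_a·R / (W·d), so c_u = FS·W·d / (L_a·R).
Arc length L_a = R·θ = 13.6·(82.2°·π/180) = 13.6·1.4347 = 19.51 m
c_u = 1.27·1274·2.37 / (19.51·13.6) = 3834.6 / 265.35 = 14.45 kPa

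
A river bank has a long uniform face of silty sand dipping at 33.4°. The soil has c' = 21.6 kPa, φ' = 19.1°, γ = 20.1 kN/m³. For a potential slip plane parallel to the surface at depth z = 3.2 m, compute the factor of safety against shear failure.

FS = 1.26

For an infinite slope with a slip plane parallel to the surface (no pore pressure): FS = [c' + γz cos²β tanφ'] / [γz sinβ cosβ].
γz = 20.1·3.2 = 64.32 kN/m²
Numerator = 21.6 + 64.32·cos²33.4°·tan19.1° = 21.6 + 64.32·0.6970·0.3463 = 37.123 kPa
Denominator = 64.32·sin33.4°·cos33.4° = 64.32·0.5505·0.8348 = 29.559 kPa
FS = 37.123 / 29.559 = 1.256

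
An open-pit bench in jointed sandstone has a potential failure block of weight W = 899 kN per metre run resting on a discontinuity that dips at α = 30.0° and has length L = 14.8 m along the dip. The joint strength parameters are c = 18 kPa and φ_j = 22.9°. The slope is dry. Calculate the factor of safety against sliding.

FS = 1.32

Resolving the block weight along and normal to the plane and applying the Mohr–Coulomb strength on the joint:
N' = W cosα = 899·cos30.0° = 778.6 kN/m
Driving force T = W sinα = 899·sin30.0° = 449.5 kN/m
Resisting force R = c·L + N'·tanφ_j = 18·14.8 + 778.6·tan22.9° = 266.4 + 328.9 = 595.3 kN/m
FS = R / T = 595.3 / 449.5 = 1.324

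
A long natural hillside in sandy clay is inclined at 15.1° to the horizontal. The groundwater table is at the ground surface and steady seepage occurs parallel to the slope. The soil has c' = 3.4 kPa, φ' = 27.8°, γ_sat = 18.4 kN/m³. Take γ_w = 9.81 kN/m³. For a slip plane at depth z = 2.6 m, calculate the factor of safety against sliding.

With seepage parallel to the slope and the water table at the surface, the effective normal stress on the slip plane uses the buoyant unit weight γ' = γ_sat − γ_w while the driving shear stress uses γ_sat:
FS = [c' + γ' z cos²β tanφ'] / [γ_sat z sinβ cosβ]
γ' = 18.4 − 9.81 = 8.59 kN/m³
Numerator = 3.4 + 8.59·2.6·cos²15.1°·tan27.8° = 3.4 + 8.59·2.6·0.9321·0.5272 = 14.376 kPa
Denominator = 18.4·2.6·sin15.1°·cos15.1° = 18.4·2.6·0.2605·0.9655 = 12.032 kPa
FS = 14.376 / 12.032 = 1.195

FS = 1.19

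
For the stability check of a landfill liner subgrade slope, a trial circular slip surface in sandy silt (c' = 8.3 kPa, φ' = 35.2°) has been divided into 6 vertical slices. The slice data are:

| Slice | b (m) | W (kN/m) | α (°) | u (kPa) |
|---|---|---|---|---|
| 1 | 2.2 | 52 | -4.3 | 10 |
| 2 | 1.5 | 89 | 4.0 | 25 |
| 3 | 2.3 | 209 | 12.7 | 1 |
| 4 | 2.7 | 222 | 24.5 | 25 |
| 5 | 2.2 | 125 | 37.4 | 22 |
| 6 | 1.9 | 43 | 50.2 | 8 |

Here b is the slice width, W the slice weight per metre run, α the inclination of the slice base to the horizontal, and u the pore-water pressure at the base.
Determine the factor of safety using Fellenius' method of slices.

Ordinary method of slices: FS = Σ[c'·Δl_i + (W_i cosα_i − u_i·Δl_i)·tanφ'] / Σ W_i sinα_i, with Δl_i = b_i / cosα_i.
Slice 1: Δl = 2.2/cos(-4.3°) = 2.206 m; N'_1 = 52·cos(-4.3°) − 10·2.206 = 29.8; c'Δl = 18.31; W sinα = -3.9
Slice 2: Δl = 1.5/cos4.0° = 1.504 m; N'_2 = 89·cos4.0° − 25·1.504 = 51.2; c'Δl = 12.48; W sinα = 6.2
Slice 3: Δl = 2.3/cos12.7° = 2.358 m; N'_3 = 209·cos12.7° − 1·2.358 = 201.5; c'Δl = 19.57; W sinα = 45.9
Slice 4: Δl = 2.7/cos24.5° = 2.967 m; N'_4 = 222·cos24.5° − 25·2.967 = 127.8; c'Δl = 24.63; W sinα = 92.1
Slice 5: Δl = 2.2/cos37.4° = 2.769 m; N'_5 = 125·cos37.4° − 22·2.769 = 38.4; c'Δl = 22.99; W sinα = 75.9
Slice 6: Δl = 1.9/cos50.2° = 2.968 m; N'_6 = 43·cos50.2° − 8·2.968 = 3.8; c'Δl = 24.64; W sinα = 33.0
Σc'Δl = 122.6 kN/m; ΣN' = 452.5 kN/m; ΣW sinα = 249.3 kN/m
Resisting = 122.6 + 452.5·tan35.2° = 122.6 + 319.2 = 441.8 kN/m
FS = 441.8 / 249.3 = 1.772

FS = 1.77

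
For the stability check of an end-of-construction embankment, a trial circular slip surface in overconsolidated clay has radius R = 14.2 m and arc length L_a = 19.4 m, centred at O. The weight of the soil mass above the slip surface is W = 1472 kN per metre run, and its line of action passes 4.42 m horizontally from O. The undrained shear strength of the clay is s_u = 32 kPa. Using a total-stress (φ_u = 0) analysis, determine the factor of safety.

Taking moments about the centre O, the resisting moment is provided by the undrained shear strength acting along the arc:
M_R = s_u·L_a·R = 32·19.40·14.2 = 8815.4 kN·m/m
M_D = W·d = 1472·4.42 = 6506.2 kN·m/m
FS = M_R / M_D = 8815.4 / 6506.2 = 1.355

FS = 1.35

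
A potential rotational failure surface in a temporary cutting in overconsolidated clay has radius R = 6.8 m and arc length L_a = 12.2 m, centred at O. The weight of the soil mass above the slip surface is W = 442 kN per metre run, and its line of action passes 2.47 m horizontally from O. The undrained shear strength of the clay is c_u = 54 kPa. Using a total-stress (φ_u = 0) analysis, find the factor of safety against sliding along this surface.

Taking moments about the centre O, the resisting moment is provided by the undrained shear strength acting along the arc:
M_R = c_u·L_a·R = 54·12.20·6.8 = 4479.8 kN·m/m
M_D = W·d = 442·2.47 = 1091.7 kN·m/m
FS = M_R / M_D = 4479.8 / 1091.7 = 4.103

FS = 4.10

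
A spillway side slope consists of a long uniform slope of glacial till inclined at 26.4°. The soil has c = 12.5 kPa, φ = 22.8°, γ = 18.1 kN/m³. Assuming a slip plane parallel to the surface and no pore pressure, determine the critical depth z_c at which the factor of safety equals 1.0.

z_c = 11.32 m

Setting FS = 1.00 in FS = [c + γz cos²β tanφ] / [γz sinβ cosβ] and solving for z:
z = c / [γ cosβ (FS·sinβ − cosβ·tanφ)]
  = 12.5 / [18.1·cos26.4°·(1.00·sin26.4° − cos26.4°·tan22.8°)]
  = 12.5 / [18.1·0.8957·(1.00·0.4446 − 0.8957·0.4204)]
  = 12.5 / 1.1043 = 11.320 m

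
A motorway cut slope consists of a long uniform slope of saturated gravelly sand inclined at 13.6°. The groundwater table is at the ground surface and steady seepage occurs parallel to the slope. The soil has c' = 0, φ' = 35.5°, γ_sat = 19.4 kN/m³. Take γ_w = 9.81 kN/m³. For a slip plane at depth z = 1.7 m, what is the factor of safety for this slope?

With seepage parallel to the slope and the water table at the surface, the effective normal stress on the slip plane uses the buoyant unit weight γ' = γ_sat − γ_w while the driving shear stress uses γ_sat:
FS = [c' + γ' z cos²β tanφ'] / [γ_sat z sinβ cosβ]
(For c' = 0 this reduces to FS = (γ'/γ_sat)·tanφ'/tanβ.)
γ' = 19.4 − 9.81 = 9.59 kN/m³
Numerator = 0.0 + 9.59·1.7·cos²13.6°·tan35.5° = 0.0 + 9.59·1.7·0.9447·0.7133 = 10.986 kPa
Denominator = 19.4·1.7·sin13.6°·cos13.6° = 19.4·1.7·0.2351·0.9720 = 7.538 kPa
FS = 10.986 / 7.538 = 1.457

FS = 1.46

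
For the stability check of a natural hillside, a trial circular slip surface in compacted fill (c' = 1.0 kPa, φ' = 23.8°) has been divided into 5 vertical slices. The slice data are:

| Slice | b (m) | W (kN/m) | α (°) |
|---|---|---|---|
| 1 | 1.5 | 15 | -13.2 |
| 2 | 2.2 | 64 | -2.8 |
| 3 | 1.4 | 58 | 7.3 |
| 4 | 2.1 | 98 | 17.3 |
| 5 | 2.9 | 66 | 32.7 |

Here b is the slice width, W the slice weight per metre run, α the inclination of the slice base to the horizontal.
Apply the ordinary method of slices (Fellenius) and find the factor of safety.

Ordinary method of slices: FS = Σ[c'·Δl_i + (W_i cosα_i)·tanφ'] / Σ W_i sinα_i, with Δl_i = b_i / cosα_i.
Slice 1: Δl = 1.5/cos(-13.2°) = 1.541 m; N'_1 = 15·cos(-13.2°) = 14.6; c'Δl = 1.54; W sinα = -3.4
Slice 2: Δl = 2.2/cos(-2.8°) = 2.203 m; N'_2 = 64·cos(-2.8°) = 63.9; c'Δl = 2.20; W sinα = -3.1
Slice 3: Δl = 1.4/cos7.3° = 1.411 m; N'_3 = 58·cos7.3° = 57.5; c'Δl = 1.41; W sinα = 7.4
Slice 4: Δl = 2.1/cos17.3° = 2.200 m; N'_4 = 98·cos17.3° = 93.6; c'Δl = 2.20; W sinα = 29.1
Slice 5: Δl = 2.9/cos32.7° = 3.446 m; N'_5 = 66·cos32.7° = 55.5; c'Δl = 3.45; W sinα = 35.7
Σc'Δl = 10.8 kN/m; ΣN' = 285.2 kN/m; ΣW sinα = 65.6 kN/m
Resisting = 10.8 + 285.2·tan23.8° = 10.8 + 125.8 = 136.6 kN/m
FS = 136.6 / 65.6 = 2.081

FS = 2.08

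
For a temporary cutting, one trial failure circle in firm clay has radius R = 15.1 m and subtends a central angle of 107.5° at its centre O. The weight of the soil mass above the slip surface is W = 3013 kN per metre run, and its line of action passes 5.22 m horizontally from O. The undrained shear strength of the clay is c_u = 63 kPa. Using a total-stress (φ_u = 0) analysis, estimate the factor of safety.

FS = 1.71

Taking moments about the centre O, the resisting moment is provided by the undrained shear strength acting along the arc:
Arc length L_a = R·θ = 15.1·(107.5°·π/180) = 15.1·1.8762 = 28.33 m
M_R = c_u·L_a·R = 63·28.33·15.1 = 26951.3 kN·m/m
M_D = W·d = 3013·5.22 = 15727.9 kN·m/m
FS = M_R / M_D = 26951.3 / 15727.9 = 1.714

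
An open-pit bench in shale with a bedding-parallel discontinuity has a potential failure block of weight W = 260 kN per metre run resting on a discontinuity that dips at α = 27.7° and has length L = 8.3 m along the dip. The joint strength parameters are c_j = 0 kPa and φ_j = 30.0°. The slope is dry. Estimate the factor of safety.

Resolving the block weight along and normal to the plane and applying the Mohr–Coulomb strength on the joint:
N' = W cosα = 260·cos27.7° = 230.2 kN/m
Driving force T = W sinα = 260·sin27.7° = 120.9 kN/m
Resisting force R = c_j·L + N'·tanφ_j = 0·8.3 + 230.2·tan30.0° = 0.0 + 132.9 = 132.9 kN/m
FS = R / T = 132.9 / 120.9 = 1.100

FS = 1.10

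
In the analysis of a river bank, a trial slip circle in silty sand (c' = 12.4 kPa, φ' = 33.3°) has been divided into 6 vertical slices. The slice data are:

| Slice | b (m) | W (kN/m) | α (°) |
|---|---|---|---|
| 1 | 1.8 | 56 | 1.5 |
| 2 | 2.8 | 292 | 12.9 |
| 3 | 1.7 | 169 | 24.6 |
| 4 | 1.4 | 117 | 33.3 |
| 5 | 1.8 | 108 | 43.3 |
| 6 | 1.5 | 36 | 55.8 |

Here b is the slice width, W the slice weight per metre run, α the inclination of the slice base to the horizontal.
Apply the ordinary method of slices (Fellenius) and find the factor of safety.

FS = 2.03

Ordinary method of slices: FS = Σ[c'·Δl_i + (W_i cosα_i)·tanφ'] / Σ W_i sinα_i, with Δl_i = b_i / cosα_i.
Slice 1: Δl = 1.8/cos1.5° = 1.801 m; N'_1 = 56·cos1.5° = 56.0; c'Δl = 22.33; W sinα = 1.5
Slice 2: Δl = 2.8/cos12.9° = 2.872 m; N'_2 = 292·cos12.9° = 284.6; c'Δl = 35.62; W sinα = 65.2
Slice 3: Δl = 1.7/cos24.6° = 1.870 m; N'_3 = 169·cos24.6° = 153.7; c'Δl = 23.18; W sinα = 70.4
Slice 4: Δl = 1.4/cos33.3° = 1.675 m; N'_4 = 117·cos33.3° = 97.8; c'Δl = 20.77; W sinα = 64.2
Slice 5: Δl = 1.8/cos43.3° = 2.473 m; N'_5 = 108·cos43.3° = 78.6; c'Δl = 30.67; W sinα = 74.1
Slice 6: Δl = 1.5/cos55.8° = 2.669 m; N'_6 = 36·cos55.8° = 20.2; c'Δl = 33.09; W sinα = 29.8
Σc'Δl = 165.7 kN/m; ΣN' = 690.9 kN/m; ΣW sinα = 305.1 kN/m
Resisting = 165.7 + 690.9·tan33.3° = 165.7 + 453.8 = 619.5 kN/m
FS = 619.5 / 305.1 = 2.031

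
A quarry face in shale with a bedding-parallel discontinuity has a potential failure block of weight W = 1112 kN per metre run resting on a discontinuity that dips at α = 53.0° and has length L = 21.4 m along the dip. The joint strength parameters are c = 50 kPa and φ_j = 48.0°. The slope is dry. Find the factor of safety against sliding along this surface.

Resolving the block weight along and normal to the plane and applying the Mohr–Coulomb strength on the joint:
N' = W cosα = 1112·cos53.0° = 669.2 kN/m
Driving force T = W sinα = 1112·sin53.0° = 888.1 kN/m
Resisting force R = c·L + N'·tanφ_j = 50·21.4 + 669.2·tan48.0° = 1070.0 + 743.2 = 1813.2 kN/m
FS = R / T = 1813.2 / 888.1 = 2.042

FS = 2.04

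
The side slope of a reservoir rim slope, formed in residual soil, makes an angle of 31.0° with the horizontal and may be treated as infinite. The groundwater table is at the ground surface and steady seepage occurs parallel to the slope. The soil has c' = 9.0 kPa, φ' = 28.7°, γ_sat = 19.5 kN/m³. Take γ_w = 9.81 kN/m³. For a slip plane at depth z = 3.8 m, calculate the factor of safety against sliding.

FS = 0.73

With seepage parallel to the slope and the water table at the surface, the effective normal stress on the slip plane uses the buoyant unit weight γ' = γ_sat − γ_w while the driving shear stress uses γ_sat:
FS = [c' + γ' z cos²β tanφ'] / [γ_sat z sinβ cosβ]
γ' = 19.5 − 9.81 = 9.69 kN/m³
Numerator = 9.0 + 9.69·3.8·cos²31.0°·tan28.7° = 9.0 + 9.69·3.8·0.7347·0.5475 = 23.812 kPa
Denominator = 19.5·3.8·sin31.0°·cos31.0° = 19.5·3.8·0.5150·0.8572 = 32.713 kPa
FS = 23.812 / 32.713 = 0.728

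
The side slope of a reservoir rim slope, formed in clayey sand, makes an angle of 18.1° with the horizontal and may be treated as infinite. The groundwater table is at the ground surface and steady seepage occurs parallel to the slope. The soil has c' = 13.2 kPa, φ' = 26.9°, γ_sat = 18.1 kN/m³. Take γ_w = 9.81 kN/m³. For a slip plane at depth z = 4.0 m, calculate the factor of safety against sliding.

FS = 1.33

With seepage parallel to the slope and the water table at the surface, the effective normal stress on the slip plane uses the buoyant unit weight γ' = γ_sat − γ_w while the driving shear stress uses γ_sat:
FS = [c' + γ' z cos²β tanφ'] / [γ_sat z sinβ cosβ]
γ' = 18.1 − 9.81 = 8.29 kN/m³
Numerator = 13.2 + 8.29·4.0·cos²18.1°·tan26.9° = 13.2 + 8.29·4.0·0.9035·0.5073 = 28.399 kPa
Denominator = 18.1·4.0·sin18.1°·cos18.1° = 18.1·4.0·0.3107·0.9505 = 21.380 kPa
FS = 28.399 / 21.380 = 1.328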